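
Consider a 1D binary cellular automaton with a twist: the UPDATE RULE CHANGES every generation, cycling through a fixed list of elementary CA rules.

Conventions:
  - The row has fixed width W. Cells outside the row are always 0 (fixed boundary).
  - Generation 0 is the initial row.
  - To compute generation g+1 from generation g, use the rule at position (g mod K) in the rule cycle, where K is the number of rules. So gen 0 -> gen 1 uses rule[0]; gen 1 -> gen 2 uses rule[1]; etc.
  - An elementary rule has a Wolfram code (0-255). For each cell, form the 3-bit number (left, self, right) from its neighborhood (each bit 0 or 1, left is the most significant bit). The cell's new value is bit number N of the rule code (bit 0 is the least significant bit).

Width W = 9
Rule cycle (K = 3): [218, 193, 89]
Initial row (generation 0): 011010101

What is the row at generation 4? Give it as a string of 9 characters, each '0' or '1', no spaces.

Answer: 111001010

Derivation:
Gen 0: 011010101
Gen 1 (rule 218): 111000000
Gen 2 (rule 193): 011011111
Gen 3 (rule 89): 011010001
Gen 4 (rule 218): 111001010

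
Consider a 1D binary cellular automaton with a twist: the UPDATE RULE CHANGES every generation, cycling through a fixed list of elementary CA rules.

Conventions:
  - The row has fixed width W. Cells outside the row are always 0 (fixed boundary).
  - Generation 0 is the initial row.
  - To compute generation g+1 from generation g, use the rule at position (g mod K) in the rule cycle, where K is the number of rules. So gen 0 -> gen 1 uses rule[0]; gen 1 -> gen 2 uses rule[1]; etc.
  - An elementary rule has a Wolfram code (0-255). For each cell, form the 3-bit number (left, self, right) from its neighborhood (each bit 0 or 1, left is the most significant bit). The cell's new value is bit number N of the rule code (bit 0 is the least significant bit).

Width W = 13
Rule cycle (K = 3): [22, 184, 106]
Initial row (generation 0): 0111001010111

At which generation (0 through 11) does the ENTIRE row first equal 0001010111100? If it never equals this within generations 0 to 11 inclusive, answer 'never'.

Answer: 9

Derivation:
Gen 0: 0111001010111
Gen 1 (rule 22): 1000111010000
Gen 2 (rule 184): 0100110101000
Gen 3 (rule 106): 1001111010000
Gen 4 (rule 22): 1110000011000
Gen 5 (rule 184): 1101000010100
Gen 6 (rule 106): 1110000101000
Gen 7 (rule 22): 0001001101100
Gen 8 (rule 184): 0000101011010
Gen 9 (rule 106): 0001010111100
Gen 10 (rule 22): 0011010000010
Gen 11 (rule 184): 0010101000001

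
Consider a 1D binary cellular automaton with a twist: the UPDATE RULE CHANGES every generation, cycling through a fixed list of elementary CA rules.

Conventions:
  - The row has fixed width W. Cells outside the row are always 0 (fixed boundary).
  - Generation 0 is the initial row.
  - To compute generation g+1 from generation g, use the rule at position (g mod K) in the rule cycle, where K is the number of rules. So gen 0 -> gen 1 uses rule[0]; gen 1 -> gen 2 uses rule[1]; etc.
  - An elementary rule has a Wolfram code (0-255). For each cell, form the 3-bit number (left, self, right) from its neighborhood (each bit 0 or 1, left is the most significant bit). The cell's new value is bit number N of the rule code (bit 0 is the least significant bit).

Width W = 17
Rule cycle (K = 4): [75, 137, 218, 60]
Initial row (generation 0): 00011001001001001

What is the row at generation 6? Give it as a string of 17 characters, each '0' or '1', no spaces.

Answer: 10110001111111110

Derivation:
Gen 0: 00011001001001001
Gen 1 (rule 75): 11111010010010010
Gen 2 (rule 137): 11110000000000000
Gen 3 (rule 218): 11111000000000000
Gen 4 (rule 60): 10000100000000000
Gen 5 (rule 75): 00111001111111111
Gen 6 (rule 137): 10110001111111110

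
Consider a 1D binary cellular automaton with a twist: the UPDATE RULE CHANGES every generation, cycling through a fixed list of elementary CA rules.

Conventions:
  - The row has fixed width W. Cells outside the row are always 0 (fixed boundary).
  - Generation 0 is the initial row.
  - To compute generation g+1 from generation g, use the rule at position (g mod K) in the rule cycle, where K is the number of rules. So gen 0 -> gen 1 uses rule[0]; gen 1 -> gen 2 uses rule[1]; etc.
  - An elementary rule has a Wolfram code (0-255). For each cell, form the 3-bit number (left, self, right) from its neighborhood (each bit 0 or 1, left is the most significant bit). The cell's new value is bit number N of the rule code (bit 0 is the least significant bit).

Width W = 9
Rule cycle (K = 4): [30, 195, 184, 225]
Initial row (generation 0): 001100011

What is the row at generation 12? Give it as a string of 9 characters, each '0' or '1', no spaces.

Answer: 001011010

Derivation:
Gen 0: 001100011
Gen 1 (rule 30): 011010110
Gen 2 (rule 195): 101000010
Gen 3 (rule 184): 010100001
Gen 4 (rule 225): 001001100
Gen 5 (rule 30): 011111010
Gen 6 (rule 195): 101111000
Gen 7 (rule 184): 011110100
Gen 8 (rule 225): 001111001
Gen 9 (rule 30): 011000111
Gen 10 (rule 195): 101011011
Gen 11 (rule 184): 010110110
Gen 12 (rule 225): 001011010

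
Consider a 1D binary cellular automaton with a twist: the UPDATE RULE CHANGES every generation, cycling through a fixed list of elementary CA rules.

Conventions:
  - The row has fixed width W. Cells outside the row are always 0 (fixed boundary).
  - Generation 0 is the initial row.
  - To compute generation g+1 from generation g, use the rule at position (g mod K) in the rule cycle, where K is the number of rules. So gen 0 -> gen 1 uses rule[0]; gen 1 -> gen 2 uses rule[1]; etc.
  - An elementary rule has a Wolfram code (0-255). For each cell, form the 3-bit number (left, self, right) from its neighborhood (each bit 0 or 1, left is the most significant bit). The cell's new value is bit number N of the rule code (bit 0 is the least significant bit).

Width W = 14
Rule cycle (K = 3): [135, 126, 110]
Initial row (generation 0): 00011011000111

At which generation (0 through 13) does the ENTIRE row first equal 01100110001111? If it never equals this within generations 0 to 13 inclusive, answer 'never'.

Answer: 4

Derivation:
Gen 0: 00011011000111
Gen 1 (rule 135): 11100000011010
Gen 2 (rule 126): 10110000111111
Gen 3 (rule 110): 11110001100001
Gen 4 (rule 135): 01100110001111
Gen 5 (rule 126): 11111111011001
Gen 6 (rule 110): 10000001111011
Gen 7 (rule 135): 10111110110000
Gen 8 (rule 126): 11100011111000
Gen 9 (rule 110): 10100110001000
Gen 10 (rule 135): 10101000111011
Gen 11 (rule 126): 11111101101111
Gen 12 (rule 110): 10000111111001
Gen 13 (rule 135): 10111011110011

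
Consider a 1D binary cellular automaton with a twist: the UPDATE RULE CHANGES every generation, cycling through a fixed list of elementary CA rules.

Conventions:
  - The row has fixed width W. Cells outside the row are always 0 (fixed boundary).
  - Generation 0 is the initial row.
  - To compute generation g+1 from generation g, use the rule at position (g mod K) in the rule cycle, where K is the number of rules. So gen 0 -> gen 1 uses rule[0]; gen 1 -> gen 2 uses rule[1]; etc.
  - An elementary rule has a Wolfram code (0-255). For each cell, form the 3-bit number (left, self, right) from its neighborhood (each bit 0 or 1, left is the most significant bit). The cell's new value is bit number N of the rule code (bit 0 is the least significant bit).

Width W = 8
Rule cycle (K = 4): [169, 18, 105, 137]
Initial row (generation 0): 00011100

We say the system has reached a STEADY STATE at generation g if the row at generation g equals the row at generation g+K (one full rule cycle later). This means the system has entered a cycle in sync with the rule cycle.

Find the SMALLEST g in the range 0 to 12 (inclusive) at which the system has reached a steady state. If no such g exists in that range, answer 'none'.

Gen 0: 00011100
Gen 1 (rule 169): 11011001
Gen 2 (rule 18): 00000110
Gen 3 (rule 105): 11110110
Gen 4 (rule 137): 11100100
Gen 5 (rule 169): 11000001
Gen 6 (rule 18): 00100010
Gen 7 (rule 105): 10001000
Gen 8 (rule 137): 00100011
Gen 9 (rule 169): 10001010
Gen 10 (rule 18): 01010001
Gen 11 (rule 105): 00100100
Gen 12 (rule 137): 10000001
Gen 13 (rule 169): 00111100
Gen 14 (rule 18): 01000010
Gen 15 (rule 105): 00011000
Gen 16 (rule 137): 11010011

Answer: none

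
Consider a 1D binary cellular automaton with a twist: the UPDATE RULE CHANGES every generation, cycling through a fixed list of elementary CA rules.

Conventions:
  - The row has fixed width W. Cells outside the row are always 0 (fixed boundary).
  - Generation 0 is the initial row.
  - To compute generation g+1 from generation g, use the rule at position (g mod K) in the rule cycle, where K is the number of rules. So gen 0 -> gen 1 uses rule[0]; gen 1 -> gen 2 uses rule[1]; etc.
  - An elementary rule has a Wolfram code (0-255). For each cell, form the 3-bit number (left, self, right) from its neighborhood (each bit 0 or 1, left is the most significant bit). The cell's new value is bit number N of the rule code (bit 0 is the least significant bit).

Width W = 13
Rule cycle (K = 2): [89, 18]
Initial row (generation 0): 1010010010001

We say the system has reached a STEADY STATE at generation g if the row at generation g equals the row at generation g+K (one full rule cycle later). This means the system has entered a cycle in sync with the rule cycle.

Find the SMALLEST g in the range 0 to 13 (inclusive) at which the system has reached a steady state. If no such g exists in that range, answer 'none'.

Answer: 10

Derivation:
Gen 0: 1010010010001
Gen 1 (rule 89): 0001001001100
Gen 2 (rule 18): 0010110110010
Gen 3 (rule 89): 1000110111001
Gen 4 (rule 18): 0101000000110
Gen 5 (rule 89): 0000111110111
Gen 6 (rule 18): 0001000000000
Gen 7 (rule 89): 1100111111111
Gen 8 (rule 18): 0011000000000
Gen 9 (rule 89): 1011111111111
Gen 10 (rule 18): 0000000000000
Gen 11 (rule 89): 1111111111111
Gen 12 (rule 18): 0000000000000
Gen 13 (rule 89): 1111111111111
Gen 14 (rule 18): 0000000000000
Gen 15 (rule 89): 1111111111111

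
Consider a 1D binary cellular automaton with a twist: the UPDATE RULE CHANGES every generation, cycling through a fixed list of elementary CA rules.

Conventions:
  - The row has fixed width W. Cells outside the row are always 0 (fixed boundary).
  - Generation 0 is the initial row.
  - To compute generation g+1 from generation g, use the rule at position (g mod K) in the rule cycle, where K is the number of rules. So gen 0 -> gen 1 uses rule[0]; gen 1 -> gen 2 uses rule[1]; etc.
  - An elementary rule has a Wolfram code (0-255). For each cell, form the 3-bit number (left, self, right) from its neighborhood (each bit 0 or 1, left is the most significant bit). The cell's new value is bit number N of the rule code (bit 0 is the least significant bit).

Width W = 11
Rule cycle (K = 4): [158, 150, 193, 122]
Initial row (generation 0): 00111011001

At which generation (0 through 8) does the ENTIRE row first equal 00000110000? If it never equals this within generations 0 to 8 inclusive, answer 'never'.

Answer: 3

Derivation:
Gen 0: 00111011001
Gen 1 (rule 158): 01110010111
Gen 2 (rule 150): 10101110010
Gen 3 (rule 193): 00000110000
Gen 4 (rule 122): 00001111000
Gen 5 (rule 158): 00011110100
Gen 6 (rule 150): 00101100110
Gen 7 (rule 193): 10000100010
Gen 8 (rule 122): 01001010101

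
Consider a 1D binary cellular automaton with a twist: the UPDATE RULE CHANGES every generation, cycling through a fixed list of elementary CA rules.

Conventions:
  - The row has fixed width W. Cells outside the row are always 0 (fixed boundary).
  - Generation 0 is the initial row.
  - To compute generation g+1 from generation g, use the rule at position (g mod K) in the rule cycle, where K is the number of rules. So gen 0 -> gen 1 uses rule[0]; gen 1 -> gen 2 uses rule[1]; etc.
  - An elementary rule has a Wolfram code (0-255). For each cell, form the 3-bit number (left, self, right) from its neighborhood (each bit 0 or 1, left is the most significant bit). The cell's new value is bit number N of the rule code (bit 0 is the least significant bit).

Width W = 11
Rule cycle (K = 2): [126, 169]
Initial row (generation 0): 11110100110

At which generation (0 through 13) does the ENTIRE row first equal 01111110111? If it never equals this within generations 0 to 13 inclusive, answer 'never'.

Answer: 9

Derivation:
Gen 0: 11110100110
Gen 1 (rule 126): 10011111111
Gen 2 (rule 169): 00011111110
Gen 3 (rule 126): 00110000011
Gen 4 (rule 169): 10100111010
Gen 5 (rule 126): 11111101111
Gen 6 (rule 169): 11111011110
Gen 7 (rule 126): 10001110011
Gen 8 (rule 169): 00101100010
Gen 9 (rule 126): 01111110111
Gen 10 (rule 169): 01111101110
Gen 11 (rule 126): 11000111011
Gen 12 (rule 169): 10010110110
Gen 13 (rule 126): 11111111111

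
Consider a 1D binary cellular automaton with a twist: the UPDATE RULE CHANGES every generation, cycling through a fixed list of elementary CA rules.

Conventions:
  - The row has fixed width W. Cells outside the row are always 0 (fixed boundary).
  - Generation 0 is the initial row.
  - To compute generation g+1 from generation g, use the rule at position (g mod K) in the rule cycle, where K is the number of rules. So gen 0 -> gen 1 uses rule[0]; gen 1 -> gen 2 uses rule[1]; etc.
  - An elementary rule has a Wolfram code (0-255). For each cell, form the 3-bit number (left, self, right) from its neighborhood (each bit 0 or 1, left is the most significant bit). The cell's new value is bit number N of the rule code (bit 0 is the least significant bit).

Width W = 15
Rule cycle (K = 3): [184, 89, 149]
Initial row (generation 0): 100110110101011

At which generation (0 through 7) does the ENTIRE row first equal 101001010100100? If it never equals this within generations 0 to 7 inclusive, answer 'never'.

Answer: 5

Derivation:
Gen 0: 100110110101011
Gen 1 (rule 184): 010101101010110
Gen 2 (rule 89): 000001100000111
Gen 3 (rule 149): 111100011110010
Gen 4 (rule 184): 111010011101001
Gen 5 (rule 89): 101001010100100
Gen 6 (rule 149): 101101010110111
Gen 7 (rule 184): 011010101101110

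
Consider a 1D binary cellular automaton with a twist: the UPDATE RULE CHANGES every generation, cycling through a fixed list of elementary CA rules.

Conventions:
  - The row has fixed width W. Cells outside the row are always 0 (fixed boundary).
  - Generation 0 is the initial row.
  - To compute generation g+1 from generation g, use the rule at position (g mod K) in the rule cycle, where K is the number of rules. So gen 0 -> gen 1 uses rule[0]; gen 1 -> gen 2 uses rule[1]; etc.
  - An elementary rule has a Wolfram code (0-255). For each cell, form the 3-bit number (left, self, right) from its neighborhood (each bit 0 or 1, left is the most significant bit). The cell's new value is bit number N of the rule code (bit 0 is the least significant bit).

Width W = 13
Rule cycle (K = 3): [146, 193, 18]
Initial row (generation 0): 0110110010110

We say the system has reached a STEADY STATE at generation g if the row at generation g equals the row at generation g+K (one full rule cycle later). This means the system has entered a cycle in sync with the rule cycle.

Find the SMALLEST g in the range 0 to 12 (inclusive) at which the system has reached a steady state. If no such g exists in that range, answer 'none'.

Gen 0: 0110110010110
Gen 1 (rule 146): 1000001100001
Gen 2 (rule 193): 0011100101100
Gen 3 (rule 18): 0100011000010
Gen 4 (rule 146): 1010100100101
Gen 5 (rule 193): 0000000000000
Gen 6 (rule 18): 0000000000000
Gen 7 (rule 146): 0000000000000
Gen 8 (rule 193): 1111111111111
Gen 9 (rule 18): 0000000000000
Gen 10 (rule 146): 0000000000000
Gen 11 (rule 193): 1111111111111
Gen 12 (rule 18): 0000000000000
Gen 13 (rule 146): 0000000000000
Gen 14 (rule 193): 1111111111111
Gen 15 (rule 18): 0000000000000

Answer: 6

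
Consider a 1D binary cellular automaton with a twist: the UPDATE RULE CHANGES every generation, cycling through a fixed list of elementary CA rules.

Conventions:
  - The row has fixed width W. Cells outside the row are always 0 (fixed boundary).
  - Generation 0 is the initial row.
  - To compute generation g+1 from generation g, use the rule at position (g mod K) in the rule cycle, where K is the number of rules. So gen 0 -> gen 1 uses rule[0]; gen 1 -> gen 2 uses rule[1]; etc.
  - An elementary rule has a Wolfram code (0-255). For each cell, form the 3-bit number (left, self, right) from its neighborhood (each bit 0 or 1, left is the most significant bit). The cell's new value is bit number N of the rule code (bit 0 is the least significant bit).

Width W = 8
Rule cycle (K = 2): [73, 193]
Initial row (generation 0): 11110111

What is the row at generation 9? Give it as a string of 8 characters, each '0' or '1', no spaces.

Gen 0: 11110111
Gen 1 (rule 73): 10010101
Gen 2 (rule 193): 00000000
Gen 3 (rule 73): 11111111
Gen 4 (rule 193): 01111111
Gen 5 (rule 73): 01000001
Gen 6 (rule 193): 00011100
Gen 7 (rule 73): 11010101
Gen 8 (rule 193): 01000000
Gen 9 (rule 73): 00011111

Answer: 00011111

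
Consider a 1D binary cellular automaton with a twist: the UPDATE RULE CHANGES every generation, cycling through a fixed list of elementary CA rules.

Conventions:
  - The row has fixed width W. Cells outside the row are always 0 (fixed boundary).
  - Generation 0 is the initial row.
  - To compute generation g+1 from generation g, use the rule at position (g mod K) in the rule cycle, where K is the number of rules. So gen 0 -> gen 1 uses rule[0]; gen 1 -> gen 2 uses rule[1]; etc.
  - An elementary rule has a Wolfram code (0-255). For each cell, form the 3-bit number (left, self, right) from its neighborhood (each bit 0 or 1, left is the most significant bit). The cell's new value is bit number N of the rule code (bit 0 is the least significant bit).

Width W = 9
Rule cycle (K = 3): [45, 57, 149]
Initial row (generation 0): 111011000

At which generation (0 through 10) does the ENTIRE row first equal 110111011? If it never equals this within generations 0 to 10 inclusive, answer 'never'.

Gen 0: 111011000
Gen 1 (rule 45): 100110011
Gen 2 (rule 57): 010101010
Gen 3 (rule 149): 010101011
Gen 4 (rule 45): 011111110
Gen 5 (rule 57): 010000001
Gen 6 (rule 149): 011111101
Gen 7 (rule 45): 010000011
Gen 8 (rule 57): 001111010
Gen 9 (rule 149): 100110011
Gen 10 (rule 45): 100100010

Answer: never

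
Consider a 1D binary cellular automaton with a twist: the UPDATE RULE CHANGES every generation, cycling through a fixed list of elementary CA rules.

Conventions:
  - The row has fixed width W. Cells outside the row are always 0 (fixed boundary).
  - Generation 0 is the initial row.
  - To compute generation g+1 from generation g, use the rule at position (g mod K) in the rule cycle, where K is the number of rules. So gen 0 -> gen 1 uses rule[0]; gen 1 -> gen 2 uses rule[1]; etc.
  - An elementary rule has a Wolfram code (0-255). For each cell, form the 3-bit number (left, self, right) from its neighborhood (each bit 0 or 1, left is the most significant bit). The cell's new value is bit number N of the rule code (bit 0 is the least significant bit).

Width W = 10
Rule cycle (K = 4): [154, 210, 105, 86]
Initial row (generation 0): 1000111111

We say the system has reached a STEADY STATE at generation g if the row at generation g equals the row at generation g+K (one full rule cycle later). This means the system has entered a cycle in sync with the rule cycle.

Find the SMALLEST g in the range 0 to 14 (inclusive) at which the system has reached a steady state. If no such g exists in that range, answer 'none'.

Gen 0: 1000111111
Gen 1 (rule 154): 0101111110
Gen 2 (rule 210): 1000111111
Gen 3 (rule 105): 0010100001
Gen 4 (rule 86): 0110110011
Gen 5 (rule 154): 1100101110
Gen 6 (rule 210): 0111000111
Gen 7 (rule 105): 0101010101
Gen 8 (rule 86): 1101010101
Gen 9 (rule 154): 1000000000
Gen 10 (rule 210): 0100000000
Gen 11 (rule 105): 0001111111
Gen 12 (rule 86): 0010000001
Gen 13 (rule 154): 0101000010
Gen 14 (rule 210): 1000100101
Gen 15 (rule 105): 0010000010
Gen 16 (rule 86): 0111000111
Gen 17 (rule 154): 1110101110
Gen 18 (rule 210): 0110000111

Answer: none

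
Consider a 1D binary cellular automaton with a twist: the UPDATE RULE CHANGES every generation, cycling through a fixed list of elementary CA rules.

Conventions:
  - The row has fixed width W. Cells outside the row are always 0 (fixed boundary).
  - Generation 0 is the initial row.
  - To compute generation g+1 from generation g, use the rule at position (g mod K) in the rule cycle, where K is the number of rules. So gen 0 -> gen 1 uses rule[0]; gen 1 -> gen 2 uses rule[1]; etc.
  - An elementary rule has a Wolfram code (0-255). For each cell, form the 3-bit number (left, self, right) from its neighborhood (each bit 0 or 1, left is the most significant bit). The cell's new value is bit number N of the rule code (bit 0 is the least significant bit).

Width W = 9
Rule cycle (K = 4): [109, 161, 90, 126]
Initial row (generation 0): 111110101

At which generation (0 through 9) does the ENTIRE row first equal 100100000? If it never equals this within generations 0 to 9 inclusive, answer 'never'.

Answer: never

Derivation:
Gen 0: 111110101
Gen 1 (rule 109): 100011111
Gen 2 (rule 161): 001001110
Gen 3 (rule 90): 010111011
Gen 4 (rule 126): 111101111
Gen 5 (rule 109): 100111001
Gen 6 (rule 161): 000010000
Gen 7 (rule 90): 000101000
Gen 8 (rule 126): 001111100
Gen 9 (rule 109): 101000101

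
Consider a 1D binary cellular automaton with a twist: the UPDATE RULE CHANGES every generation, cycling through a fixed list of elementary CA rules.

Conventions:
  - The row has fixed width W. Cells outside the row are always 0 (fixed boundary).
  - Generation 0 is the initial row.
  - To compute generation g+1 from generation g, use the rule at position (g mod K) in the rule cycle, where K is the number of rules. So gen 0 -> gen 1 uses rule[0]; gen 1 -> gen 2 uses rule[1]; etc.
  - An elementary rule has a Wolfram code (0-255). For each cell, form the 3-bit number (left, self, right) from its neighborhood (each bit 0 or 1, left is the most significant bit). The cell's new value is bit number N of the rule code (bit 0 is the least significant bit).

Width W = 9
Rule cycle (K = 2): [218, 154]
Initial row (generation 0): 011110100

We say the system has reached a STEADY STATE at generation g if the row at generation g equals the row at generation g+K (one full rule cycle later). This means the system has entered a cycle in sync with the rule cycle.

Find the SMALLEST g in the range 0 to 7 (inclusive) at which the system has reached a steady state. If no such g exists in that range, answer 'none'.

Answer: none

Derivation:
Gen 0: 011110100
Gen 1 (rule 218): 111110010
Gen 2 (rule 154): 111101101
Gen 3 (rule 218): 111101100
Gen 4 (rule 154): 111001010
Gen 5 (rule 218): 111110001
Gen 6 (rule 154): 111101010
Gen 7 (rule 218): 111100001
Gen 8 (rule 154): 111010010
Gen 9 (rule 218): 111001101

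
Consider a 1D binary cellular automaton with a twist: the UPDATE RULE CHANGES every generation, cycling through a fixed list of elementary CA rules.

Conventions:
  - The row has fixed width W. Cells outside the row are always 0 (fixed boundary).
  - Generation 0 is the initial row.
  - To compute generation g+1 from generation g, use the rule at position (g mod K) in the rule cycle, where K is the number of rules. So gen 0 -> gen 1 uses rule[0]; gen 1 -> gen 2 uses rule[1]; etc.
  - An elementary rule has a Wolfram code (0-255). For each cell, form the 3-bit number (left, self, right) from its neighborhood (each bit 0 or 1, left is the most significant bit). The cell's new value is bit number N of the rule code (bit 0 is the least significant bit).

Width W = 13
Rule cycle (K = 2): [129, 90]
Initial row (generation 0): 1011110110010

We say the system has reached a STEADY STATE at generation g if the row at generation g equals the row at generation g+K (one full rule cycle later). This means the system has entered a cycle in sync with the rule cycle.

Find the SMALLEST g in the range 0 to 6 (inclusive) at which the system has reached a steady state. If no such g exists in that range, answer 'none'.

Answer: none

Derivation:
Gen 0: 1011110110010
Gen 1 (rule 129): 0001100000000
Gen 2 (rule 90): 0011110000000
Gen 3 (rule 129): 1001100111111
Gen 4 (rule 90): 0111111100001
Gen 5 (rule 129): 0011111001100
Gen 6 (rule 90): 0110001111110
Gen 7 (rule 129): 0000100111100
Gen 8 (rule 90): 0001011100110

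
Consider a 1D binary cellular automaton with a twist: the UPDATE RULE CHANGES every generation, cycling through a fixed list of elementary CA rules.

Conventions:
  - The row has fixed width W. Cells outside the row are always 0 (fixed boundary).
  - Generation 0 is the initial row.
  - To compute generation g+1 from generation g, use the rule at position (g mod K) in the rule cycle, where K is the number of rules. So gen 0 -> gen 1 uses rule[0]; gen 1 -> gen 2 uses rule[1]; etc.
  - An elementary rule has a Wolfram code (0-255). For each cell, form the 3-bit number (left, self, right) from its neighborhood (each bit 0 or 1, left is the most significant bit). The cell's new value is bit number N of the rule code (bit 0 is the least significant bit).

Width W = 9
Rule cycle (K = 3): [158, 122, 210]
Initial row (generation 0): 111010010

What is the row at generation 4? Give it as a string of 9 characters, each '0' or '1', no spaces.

Gen 0: 111010010
Gen 1 (rule 158): 110011111
Gen 2 (rule 122): 111110001
Gen 3 (rule 210): 011111010
Gen 4 (rule 158): 111110011

Answer: 111110011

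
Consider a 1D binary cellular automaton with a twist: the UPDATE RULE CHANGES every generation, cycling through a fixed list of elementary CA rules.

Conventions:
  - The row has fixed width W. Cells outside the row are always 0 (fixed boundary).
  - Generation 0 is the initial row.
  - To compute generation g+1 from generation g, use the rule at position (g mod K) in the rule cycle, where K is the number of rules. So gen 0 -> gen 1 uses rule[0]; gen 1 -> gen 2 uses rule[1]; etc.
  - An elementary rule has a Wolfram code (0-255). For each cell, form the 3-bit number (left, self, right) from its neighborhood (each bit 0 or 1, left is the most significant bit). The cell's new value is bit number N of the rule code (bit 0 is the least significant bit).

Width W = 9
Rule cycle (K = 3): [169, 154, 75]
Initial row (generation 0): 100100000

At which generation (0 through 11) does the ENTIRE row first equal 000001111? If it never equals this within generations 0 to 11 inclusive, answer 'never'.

Gen 0: 100100000
Gen 1 (rule 169): 000001111
Gen 2 (rule 154): 000011110
Gen 3 (rule 75): 111110010
Gen 4 (rule 169): 111100000
Gen 5 (rule 154): 111010000
Gen 6 (rule 75): 101000111
Gen 7 (rule 169): 010010110
Gen 8 (rule 154): 101100101
Gen 9 (rule 75): 001101000
Gen 10 (rule 169): 101010011
Gen 11 (rule 154): 000001110

Answer: 1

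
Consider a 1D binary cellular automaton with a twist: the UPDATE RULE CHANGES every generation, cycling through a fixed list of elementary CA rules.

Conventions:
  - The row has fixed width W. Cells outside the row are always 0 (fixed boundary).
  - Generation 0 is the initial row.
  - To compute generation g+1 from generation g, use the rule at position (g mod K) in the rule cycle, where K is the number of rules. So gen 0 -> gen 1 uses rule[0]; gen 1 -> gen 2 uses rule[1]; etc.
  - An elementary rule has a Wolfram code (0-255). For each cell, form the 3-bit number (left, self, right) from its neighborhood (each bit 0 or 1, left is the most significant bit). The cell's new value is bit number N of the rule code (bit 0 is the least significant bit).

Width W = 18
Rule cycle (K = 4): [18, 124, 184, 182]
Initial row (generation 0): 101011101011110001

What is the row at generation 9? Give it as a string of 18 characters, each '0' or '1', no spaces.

Gen 0: 101011101011110001
Gen 1 (rule 18): 000000000000001010
Gen 2 (rule 124): 000000000000001111
Gen 3 (rule 184): 000000000000001110
Gen 4 (rule 182): 000000000000010101
Gen 5 (rule 18): 000000000000100000
Gen 6 (rule 124): 000000000000110000
Gen 7 (rule 184): 000000000000101000
Gen 8 (rule 182): 000000000001111100
Gen 9 (rule 18): 000000000010000010

Answer: 000000000010000010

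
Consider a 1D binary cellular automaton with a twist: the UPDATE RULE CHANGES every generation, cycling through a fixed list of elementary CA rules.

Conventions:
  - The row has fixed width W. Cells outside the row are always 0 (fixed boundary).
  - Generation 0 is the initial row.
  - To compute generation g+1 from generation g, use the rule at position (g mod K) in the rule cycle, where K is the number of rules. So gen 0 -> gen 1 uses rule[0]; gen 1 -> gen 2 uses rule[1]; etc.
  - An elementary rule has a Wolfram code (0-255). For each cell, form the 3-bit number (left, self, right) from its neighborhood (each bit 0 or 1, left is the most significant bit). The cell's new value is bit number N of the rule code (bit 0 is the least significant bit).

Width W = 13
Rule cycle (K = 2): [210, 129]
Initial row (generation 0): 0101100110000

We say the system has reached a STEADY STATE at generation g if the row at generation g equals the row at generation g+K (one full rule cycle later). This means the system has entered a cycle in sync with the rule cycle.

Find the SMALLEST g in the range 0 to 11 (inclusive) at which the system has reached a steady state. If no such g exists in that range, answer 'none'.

Answer: none

Derivation:
Gen 0: 0101100110000
Gen 1 (rule 210): 1000111011000
Gen 2 (rule 129): 0010010000011
Gen 3 (rule 210): 0101101000101
Gen 4 (rule 129): 0000000010000
Gen 5 (rule 210): 0000000101000
Gen 6 (rule 129): 1111110000011
Gen 7 (rule 210): 0111111000101
Gen 8 (rule 129): 0011110010000
Gen 9 (rule 210): 0101111101000
Gen 10 (rule 129): 0000111000011
Gen 11 (rule 210): 0001011100101
Gen 12 (rule 129): 1100001000000
Gen 13 (rule 210): 0110010100000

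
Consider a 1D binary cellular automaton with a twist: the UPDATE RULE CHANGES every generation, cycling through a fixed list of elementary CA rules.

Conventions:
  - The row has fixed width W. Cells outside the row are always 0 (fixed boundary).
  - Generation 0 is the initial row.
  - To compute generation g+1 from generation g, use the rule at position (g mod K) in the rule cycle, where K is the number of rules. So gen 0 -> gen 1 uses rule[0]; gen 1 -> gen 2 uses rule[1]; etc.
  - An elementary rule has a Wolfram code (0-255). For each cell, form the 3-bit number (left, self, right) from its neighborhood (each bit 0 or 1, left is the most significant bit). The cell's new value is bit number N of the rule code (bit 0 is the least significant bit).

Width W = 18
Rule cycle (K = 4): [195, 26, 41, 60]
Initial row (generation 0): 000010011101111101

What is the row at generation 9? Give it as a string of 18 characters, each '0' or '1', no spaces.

Answer: 111110100101110011

Derivation:
Gen 0: 000010011101111101
Gen 1 (rule 195): 111100101100111100
Gen 2 (rule 26): 100011001011100010
Gen 3 (rule 41): 001010000110001000
Gen 4 (rule 60): 001111000101001100
Gen 5 (rule 195): 110111011000010101
Gen 6 (rule 26): 100100010100100000
Gen 7 (rule 41): 000001001000001111
Gen 8 (rule 60): 000001101100001000
Gen 9 (rule 195): 111110100101110011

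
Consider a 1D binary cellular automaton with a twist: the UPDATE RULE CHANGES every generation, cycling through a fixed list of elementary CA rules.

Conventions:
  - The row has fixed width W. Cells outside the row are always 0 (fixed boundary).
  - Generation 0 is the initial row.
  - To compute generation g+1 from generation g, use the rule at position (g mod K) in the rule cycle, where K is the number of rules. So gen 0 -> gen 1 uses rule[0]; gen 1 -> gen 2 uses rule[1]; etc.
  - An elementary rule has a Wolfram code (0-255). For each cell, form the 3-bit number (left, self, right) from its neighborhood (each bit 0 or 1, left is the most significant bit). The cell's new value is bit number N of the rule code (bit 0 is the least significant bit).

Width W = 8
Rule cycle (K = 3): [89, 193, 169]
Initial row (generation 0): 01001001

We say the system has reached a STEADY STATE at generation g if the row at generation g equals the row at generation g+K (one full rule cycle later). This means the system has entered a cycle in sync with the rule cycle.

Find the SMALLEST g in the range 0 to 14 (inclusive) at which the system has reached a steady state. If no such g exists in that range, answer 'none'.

Gen 0: 01001001
Gen 1 (rule 89): 00100100
Gen 2 (rule 193): 10000001
Gen 3 (rule 169): 00111100
Gen 4 (rule 89): 10100111
Gen 5 (rule 193): 00000011
Gen 6 (rule 169): 11111010
Gen 7 (rule 89): 10001001
Gen 8 (rule 193): 00100000
Gen 9 (rule 169): 10001111
Gen 10 (rule 89): 01101001
Gen 11 (rule 193): 00100000
Gen 12 (rule 169): 10001111
Gen 13 (rule 89): 01101001
Gen 14 (rule 193): 00100000
Gen 15 (rule 169): 10001111
Gen 16 (rule 89): 01101001
Gen 17 (rule 193): 00100000

Answer: 8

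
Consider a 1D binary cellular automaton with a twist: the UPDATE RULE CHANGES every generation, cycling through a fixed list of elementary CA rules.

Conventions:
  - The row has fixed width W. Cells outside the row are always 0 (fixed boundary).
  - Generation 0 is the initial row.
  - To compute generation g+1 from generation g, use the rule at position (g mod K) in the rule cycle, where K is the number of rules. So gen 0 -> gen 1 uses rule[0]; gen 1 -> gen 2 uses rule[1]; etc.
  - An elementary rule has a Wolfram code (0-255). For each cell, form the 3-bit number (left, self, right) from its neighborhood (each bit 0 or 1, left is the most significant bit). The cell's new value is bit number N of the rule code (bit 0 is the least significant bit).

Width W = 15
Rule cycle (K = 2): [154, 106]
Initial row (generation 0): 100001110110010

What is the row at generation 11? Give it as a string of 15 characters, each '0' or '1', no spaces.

Gen 0: 100001110110010
Gen 1 (rule 154): 010011100101101
Gen 2 (rule 106): 100110101011110
Gen 3 (rule 154): 011100000011101
Gen 4 (rule 106): 110100000110110
Gen 5 (rule 154): 100010001100101
Gen 6 (rule 106): 000100011101010
Gen 7 (rule 154): 001010111000001
Gen 8 (rule 106): 010101101000010
Gen 9 (rule 154): 100001000100101
Gen 10 (rule 106): 000010001001010
Gen 11 (rule 154): 000101010110001

Answer: 000101010110001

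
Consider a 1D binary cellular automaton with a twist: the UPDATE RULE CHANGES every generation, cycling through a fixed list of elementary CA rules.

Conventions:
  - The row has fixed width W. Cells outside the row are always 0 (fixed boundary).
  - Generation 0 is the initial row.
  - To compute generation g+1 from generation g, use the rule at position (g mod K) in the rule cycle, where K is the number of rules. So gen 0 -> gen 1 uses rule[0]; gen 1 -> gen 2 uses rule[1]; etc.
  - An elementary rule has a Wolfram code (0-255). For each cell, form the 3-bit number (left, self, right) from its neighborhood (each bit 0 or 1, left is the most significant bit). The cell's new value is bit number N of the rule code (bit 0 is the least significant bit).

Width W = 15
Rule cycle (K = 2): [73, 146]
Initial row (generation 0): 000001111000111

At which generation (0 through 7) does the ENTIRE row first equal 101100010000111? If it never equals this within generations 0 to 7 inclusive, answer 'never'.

Answer: never

Derivation:
Gen 0: 000001111000111
Gen 1 (rule 73): 111101001010101
Gen 2 (rule 146): 011000110000000
Gen 3 (rule 73): 011010110111111
Gen 4 (rule 146): 100000000011110
Gen 5 (rule 73): 001111111010010
Gen 6 (rule 146): 010111110001101
Gen 7 (rule 73): 000100010101100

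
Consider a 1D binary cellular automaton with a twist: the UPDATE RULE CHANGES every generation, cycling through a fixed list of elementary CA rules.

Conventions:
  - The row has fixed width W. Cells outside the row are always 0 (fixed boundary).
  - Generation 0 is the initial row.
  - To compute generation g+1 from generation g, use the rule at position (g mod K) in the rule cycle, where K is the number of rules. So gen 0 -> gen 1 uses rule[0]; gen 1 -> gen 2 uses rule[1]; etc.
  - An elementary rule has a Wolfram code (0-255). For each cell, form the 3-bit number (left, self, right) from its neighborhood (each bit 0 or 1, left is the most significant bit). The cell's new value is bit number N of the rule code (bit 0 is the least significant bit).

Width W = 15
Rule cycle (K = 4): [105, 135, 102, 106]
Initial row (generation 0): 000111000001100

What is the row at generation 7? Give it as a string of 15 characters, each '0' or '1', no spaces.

Gen 0: 000111000001100
Gen 1 (rule 105): 110101011101101
Gen 2 (rule 135): 000101001000001
Gen 3 (rule 102): 001111011000011
Gen 4 (rule 106): 011001111000111
Gen 5 (rule 105): 011001001010101
Gen 6 (rule 135): 100011011010101
Gen 7 (rule 102): 100101101111111

Answer: 100101101111111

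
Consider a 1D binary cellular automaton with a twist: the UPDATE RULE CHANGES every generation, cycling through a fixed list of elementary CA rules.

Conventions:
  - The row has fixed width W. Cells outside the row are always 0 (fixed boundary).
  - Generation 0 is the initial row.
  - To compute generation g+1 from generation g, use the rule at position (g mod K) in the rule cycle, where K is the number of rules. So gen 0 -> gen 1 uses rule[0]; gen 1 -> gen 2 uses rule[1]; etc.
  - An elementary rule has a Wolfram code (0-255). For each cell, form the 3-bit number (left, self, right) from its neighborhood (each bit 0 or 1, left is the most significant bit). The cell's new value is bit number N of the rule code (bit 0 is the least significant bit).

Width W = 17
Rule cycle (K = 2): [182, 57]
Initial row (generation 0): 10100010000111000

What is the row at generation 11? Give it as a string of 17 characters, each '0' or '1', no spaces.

Answer: 11001001111111100

Derivation:
Gen 0: 10100010000111000
Gen 1 (rule 182): 11110111001010100
Gen 2 (rule 57): 10001100100101011
Gen 3 (rule 182): 11010011111111100
Gen 4 (rule 57): 10101010000000011
Gen 5 (rule 182): 11111111000000100
Gen 6 (rule 57): 10000000111110011
Gen 7 (rule 182): 11000001011101100
Gen 8 (rule 57): 10111100110011011
Gen 9 (rule 182): 11011011001100100
Gen 10 (rule 57): 10110110101010011
Gen 11 (rule 182): 11001001111111100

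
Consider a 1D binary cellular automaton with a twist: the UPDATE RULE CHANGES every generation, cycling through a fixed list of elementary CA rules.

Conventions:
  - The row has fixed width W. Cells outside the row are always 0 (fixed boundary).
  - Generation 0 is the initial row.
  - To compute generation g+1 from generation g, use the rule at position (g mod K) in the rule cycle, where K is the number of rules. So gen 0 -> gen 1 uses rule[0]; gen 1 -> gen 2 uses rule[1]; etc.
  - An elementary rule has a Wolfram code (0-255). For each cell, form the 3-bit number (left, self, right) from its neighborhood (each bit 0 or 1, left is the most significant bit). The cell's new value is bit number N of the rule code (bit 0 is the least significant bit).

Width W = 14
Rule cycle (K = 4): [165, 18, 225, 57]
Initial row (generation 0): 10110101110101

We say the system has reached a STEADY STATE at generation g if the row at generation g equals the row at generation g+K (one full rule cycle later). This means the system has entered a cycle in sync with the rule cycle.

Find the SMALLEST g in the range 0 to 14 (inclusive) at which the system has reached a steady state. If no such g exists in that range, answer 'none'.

Gen 0: 10110101110101
Gen 1 (rule 165): 11001110101111
Gen 2 (rule 18): 00110000000000
Gen 3 (rule 225): 10010111111111
Gen 4 (rule 57): 01001100000000
Gen 5 (rule 165): 01000001111111
Gen 6 (rule 18): 10100010000000
Gen 7 (rule 225): 01001000111111
Gen 8 (rule 57): 00100110100000
Gen 9 (rule 165): 10100001101111
Gen 10 (rule 18): 00010010000000
Gen 11 (rule 225): 11000000111111
Gen 12 (rule 57): 10111110100000
Gen 13 (rule 165): 11011101101111
Gen 14 (rule 18): 00000000000000
Gen 15 (rule 225): 11111111111111
Gen 16 (rule 57): 10000000000000
Gen 17 (rule 165): 10111111111111
Gen 18 (rule 18): 00000000000000

Answer: 14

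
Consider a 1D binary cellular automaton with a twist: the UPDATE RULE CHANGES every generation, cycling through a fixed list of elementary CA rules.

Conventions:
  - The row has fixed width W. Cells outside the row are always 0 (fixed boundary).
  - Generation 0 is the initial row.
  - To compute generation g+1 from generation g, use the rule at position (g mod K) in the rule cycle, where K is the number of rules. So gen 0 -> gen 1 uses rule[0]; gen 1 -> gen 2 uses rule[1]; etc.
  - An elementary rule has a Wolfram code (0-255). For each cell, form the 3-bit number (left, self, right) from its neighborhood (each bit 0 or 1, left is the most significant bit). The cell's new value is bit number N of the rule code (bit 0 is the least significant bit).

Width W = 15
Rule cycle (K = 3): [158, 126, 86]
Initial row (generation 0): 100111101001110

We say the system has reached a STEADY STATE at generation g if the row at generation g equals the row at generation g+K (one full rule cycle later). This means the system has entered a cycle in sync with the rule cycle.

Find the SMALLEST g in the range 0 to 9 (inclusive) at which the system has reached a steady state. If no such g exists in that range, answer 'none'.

Gen 0: 100111101001110
Gen 1 (rule 158): 111111001111101
Gen 2 (rule 126): 100001111000111
Gen 3 (rule 86): 110010001101001
Gen 4 (rule 158): 101111011001111
Gen 5 (rule 126): 111001111111001
Gen 6 (rule 86): 001110000001111
Gen 7 (rule 158): 011101000011110
Gen 8 (rule 126): 110111100110011
Gen 9 (rule 86): 010000111011101
Gen 10 (rule 158): 111001110011001
Gen 11 (rule 126): 101111011111111
Gen 12 (rule 86): 100001000000001

Answer: none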